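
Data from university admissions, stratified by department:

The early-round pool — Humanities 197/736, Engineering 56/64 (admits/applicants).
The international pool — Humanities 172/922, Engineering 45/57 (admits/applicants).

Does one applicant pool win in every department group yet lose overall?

No

Humanities: the early-round pool 197/736 = 26.8%, the international pool 172/922 = 18.7% → the early-round pool
Engineering: the early-round pool 56/64 = 87.5%, the international pool 45/57 = 78.9% → the early-round pool
Overall: the early-round pool 253/800 = 31.6%, the international pool 217/979 = 22.2% → the early-round pool
The early-round pool wins overall and in every department group — no reversal.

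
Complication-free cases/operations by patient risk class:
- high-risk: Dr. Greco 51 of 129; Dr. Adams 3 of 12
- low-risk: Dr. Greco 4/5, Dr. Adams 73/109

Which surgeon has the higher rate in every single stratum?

High-risk: Dr. Greco 51/129 = 39.5%, Dr. Adams 3/12 = 25.0% → Dr. Greco
Low-risk: Dr. Greco 4/5 = 80.0%, Dr. Adams 73/109 = 67.0% → Dr. Greco
Dr. Greco has the higher rate in both groups.

Dr. Greco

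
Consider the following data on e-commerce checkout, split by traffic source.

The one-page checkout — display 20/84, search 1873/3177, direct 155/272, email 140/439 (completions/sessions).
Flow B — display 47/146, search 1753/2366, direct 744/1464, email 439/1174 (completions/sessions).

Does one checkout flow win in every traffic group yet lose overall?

No

Display: the one-page checkout 20/84 = 23.8%, Flow B 47/146 = 32.2% → Flow B
Search: the one-page checkout 1873/3177 = 59.0%, Flow B 1753/2366 = 74.1% → Flow B
Direct: the one-page checkout 155/272 = 57.0%, Flow B 744/1464 = 50.8% → the one-page checkout
Email: the one-page checkout 140/439 = 31.9%, Flow B 439/1174 = 37.4% → Flow B
Overall: the one-page checkout 2188/3972 = 55.1%, Flow B 2983/5150 = 57.9% → Flow B
Neither sweeps: the one-page checkout wins 1 of 4 groups, Flow B wins 3. Flow B wins overall but not every group — no Simpson reversal.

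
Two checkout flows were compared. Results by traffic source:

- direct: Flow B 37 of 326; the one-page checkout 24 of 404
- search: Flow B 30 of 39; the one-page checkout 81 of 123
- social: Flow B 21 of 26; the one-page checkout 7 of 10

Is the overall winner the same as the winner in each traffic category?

Yes

Direct: Flow B 37/326 = 11.3%, the one-page checkout 24/404 = 5.9% → Flow B
Search: Flow B 30/39 = 76.9%, the one-page checkout 81/123 = 65.9% → Flow B
Social: Flow B 21/26 = 80.8%, the one-page checkout 7/10 = 70.0% → Flow B
Overall: Flow B 88/391 = 22.5%, the one-page checkout 112/537 = 20.9% → Flow B
Flow B wins overall and in every traffic group — no reversal.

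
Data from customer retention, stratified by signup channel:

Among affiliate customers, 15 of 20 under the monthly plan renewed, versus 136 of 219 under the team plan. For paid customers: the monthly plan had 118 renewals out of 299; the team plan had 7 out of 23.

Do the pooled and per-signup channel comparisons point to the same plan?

No

Affiliate: the monthly plan 15/20 = 75.0%, the team plan 136/219 = 62.1% → the monthly plan
Paid: the monthly plan 118/299 = 39.5%, the team plan 7/23 = 30.4% → the monthly plan
Overall: the monthly plan 133/319 = 41.7%, the team plan 143/242 = 59.1% → the team plan
The monthly plan wins each signup group but the team plan wins overall — the comparison reverses. The monthly plan's customers skew toward paid, which has a lower base rate.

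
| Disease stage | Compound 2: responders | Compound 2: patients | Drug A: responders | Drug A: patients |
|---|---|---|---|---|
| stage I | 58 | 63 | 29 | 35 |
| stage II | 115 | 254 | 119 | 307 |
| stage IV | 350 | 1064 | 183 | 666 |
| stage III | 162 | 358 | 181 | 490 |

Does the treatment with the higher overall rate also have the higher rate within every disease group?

Yes

Stage I: Compound 2 58/63 = 92.1%, Drug A 29/35 = 82.9% → Compound 2
Stage II: Compound 2 115/254 = 45.3%, Drug A 119/307 = 38.8% → Compound 2
Stage IV: Compound 2 350/1064 = 32.9%, Drug A 183/666 = 27.5% → Compound 2
Stage III: Compound 2 162/358 = 45.3%, Drug A 181/490 = 36.9% → Compound 2
Overall: Compound 2 685/1739 = 39.4%, Drug A 512/1498 = 34.2% → Compound 2
Compound 2 wins overall and in every disease group — no reversal.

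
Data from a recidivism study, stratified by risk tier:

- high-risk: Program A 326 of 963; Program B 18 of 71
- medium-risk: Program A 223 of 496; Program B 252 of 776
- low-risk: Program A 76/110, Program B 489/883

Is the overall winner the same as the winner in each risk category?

No

High-risk: Program A 326/963 = 33.9%, Program B 18/71 = 25.4% → Program A
Medium-risk: Program A 223/496 = 45.0%, Program B 252/776 = 32.5% → Program A
Low-risk: Program A 76/110 = 69.1%, Program B 489/883 = 55.4% → Program A
Overall: Program A 625/1569 = 39.8%, Program B 759/1730 = 43.9% → Program B
Program A wins each risk group but Program B wins overall — the comparison reverses. Program A's participants skew toward high-risk, which has a lower base rate.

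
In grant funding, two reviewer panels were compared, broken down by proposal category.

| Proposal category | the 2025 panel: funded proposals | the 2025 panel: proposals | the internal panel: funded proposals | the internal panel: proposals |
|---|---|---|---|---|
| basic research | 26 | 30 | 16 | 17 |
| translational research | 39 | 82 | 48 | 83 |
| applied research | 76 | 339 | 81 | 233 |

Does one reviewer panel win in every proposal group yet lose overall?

Basic research: the 2025 panel 26/30 = 86.7%, the internal panel 16/17 = 94.1% → the internal panel
Translational research: the 2025 panel 39/82 = 47.6%, the internal panel 48/83 = 57.8% → the internal panel
Applied research: the 2025 panel 76/339 = 22.4%, the internal panel 81/233 = 34.8% → the internal panel
Overall: the 2025 panel 141/451 = 31.3%, the internal panel 145/333 = 43.5% → the internal panel
The internal panel wins overall and in every proposal group — no reversal.

No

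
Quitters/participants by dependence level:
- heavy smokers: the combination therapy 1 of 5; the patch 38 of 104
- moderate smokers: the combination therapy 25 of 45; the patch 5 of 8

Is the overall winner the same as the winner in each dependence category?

Heavy smokers: the combination therapy 1/5 = 20.0%, the patch 38/104 = 36.5% → the patch
Moderate smokers: the combination therapy 25/45 = 55.6%, the patch 5/8 = 62.5% → the patch
Overall: the combination therapy 26/50 = 52.0%, the patch 43/112 = 38.4% → the combination therapy
The patch wins each dependence group but the combination therapy wins overall — the comparison reverses. The patch's participants skew toward heavy smokers, which has a lower base rate.

No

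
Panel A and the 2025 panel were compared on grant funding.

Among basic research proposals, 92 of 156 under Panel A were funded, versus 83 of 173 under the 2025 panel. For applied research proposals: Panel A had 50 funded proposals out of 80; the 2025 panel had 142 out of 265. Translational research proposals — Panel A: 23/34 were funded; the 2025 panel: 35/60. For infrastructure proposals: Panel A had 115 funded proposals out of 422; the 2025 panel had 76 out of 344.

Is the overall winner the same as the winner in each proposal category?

Basic research: Panel A 92/156 = 59.0%, the 2025 panel 83/173 = 48.0% → Panel A
Applied research: Panel A 50/80 = 62.5%, the 2025 panel 142/265 = 53.6% → Panel A
Translational research: Panel A 23/34 = 67.6%, the 2025 panel 35/60 = 58.3% → Panel A
Infrastructure: Panel A 115/422 = 27.3%, the 2025 panel 76/344 = 22.1% → Panel A
Overall: Panel A 280/692 = 40.5%, the 2025 panel 336/842 = 39.9% → Panel A
Panel A wins overall and in every proposal group — no reversal.

Yes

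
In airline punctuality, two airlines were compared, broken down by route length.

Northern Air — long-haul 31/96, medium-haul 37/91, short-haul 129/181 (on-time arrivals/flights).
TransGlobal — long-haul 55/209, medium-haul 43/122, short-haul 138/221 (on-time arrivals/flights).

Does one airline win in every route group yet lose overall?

No

Long-haul: Northern Air 31/96 = 32.3%, TransGlobal 55/209 = 26.3% → Northern Air
Medium-haul: Northern Air 37/91 = 40.7%, TransGlobal 43/122 = 35.2% → Northern Air
Short-haul: Northern Air 129/181 = 71.3%, TransGlobal 138/221 = 62.4% → Northern Air
Overall: Northern Air 197/368 = 53.5%, TransGlobal 236/552 = 42.8% → Northern Air
Northern Air wins overall and in every route group — no reversal.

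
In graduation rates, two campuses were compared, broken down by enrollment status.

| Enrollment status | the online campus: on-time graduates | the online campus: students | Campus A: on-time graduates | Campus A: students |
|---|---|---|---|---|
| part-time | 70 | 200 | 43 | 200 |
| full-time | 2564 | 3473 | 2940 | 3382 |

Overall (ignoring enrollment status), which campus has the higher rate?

Part-time: the online campus 70/200 = 35.0%, Campus A 43/200 = 21.5% → the online campus
Full-time: the online campus 2564/3473 = 73.8%, Campus A 2940/3382 = 86.9% → Campus A
Overall: the online campus 2634/3673 = 71.7%, Campus A 2983/3582 = 83.3% → Campus A
(Neither sweeps every enrollment group, but Campus A has the higher pooled rate.)

Campus A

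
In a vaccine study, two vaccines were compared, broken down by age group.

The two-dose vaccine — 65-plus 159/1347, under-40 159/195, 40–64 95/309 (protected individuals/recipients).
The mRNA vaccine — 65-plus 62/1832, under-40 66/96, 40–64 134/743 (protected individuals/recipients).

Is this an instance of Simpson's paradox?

No

65-plus: the two-dose vaccine 159/1347 = 11.8%, the mRNA vaccine 62/1832 = 3.4% → the two-dose vaccine
Under-40: the two-dose vaccine 159/195 = 81.5%, the mRNA vaccine 66/96 = 68.8% → the two-dose vaccine
40–64: the two-dose vaccine 95/309 = 30.7%, the mRNA vaccine 134/743 = 18.0% → the two-dose vaccine
Overall: the two-dose vaccine 413/1851 = 22.3%, the mRNA vaccine 262/2671 = 9.8% → the two-dose vaccine
The two-dose vaccine wins overall and in every age group — no reversal.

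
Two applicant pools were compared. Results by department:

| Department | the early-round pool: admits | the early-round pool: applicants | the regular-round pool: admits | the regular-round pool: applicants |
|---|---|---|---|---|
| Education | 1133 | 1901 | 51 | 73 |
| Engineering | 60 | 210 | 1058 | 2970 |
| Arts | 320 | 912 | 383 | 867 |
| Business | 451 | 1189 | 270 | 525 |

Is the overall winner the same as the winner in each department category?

Education: the early-round pool 1133/1901 = 59.6%, the regular-round pool 51/73 = 69.9% → the regular-round pool
Engineering: the early-round pool 60/210 = 28.6%, the regular-round pool 1058/2970 = 35.6% → the regular-round pool
Arts: the early-round pool 320/912 = 35.1%, the regular-round pool 383/867 = 44.2% → the regular-round pool
Business: the early-round pool 451/1189 = 37.9%, the regular-round pool 270/525 = 51.4% → the regular-round pool
Overall: the early-round pool 1964/4212 = 46.6%, the regular-round pool 1762/4435 = 39.7% → the early-round pool
The regular-round pool wins each department group but the early-round pool wins overall — the comparison reverses. The regular-round pool's applicants skew toward Engineering, which has a lower base rate.

No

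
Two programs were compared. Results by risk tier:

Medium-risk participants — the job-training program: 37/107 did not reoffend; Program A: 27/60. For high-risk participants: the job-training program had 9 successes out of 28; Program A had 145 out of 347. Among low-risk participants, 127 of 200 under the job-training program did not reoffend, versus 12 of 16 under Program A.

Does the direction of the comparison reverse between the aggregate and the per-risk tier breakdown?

Medium-risk: the job-training program 37/107 = 34.6%, Program A 27/60 = 45.0% → Program A
High-risk: the job-training program 9/28 = 32.1%, Program A 145/347 = 41.8% → Program A
Low-risk: the job-training program 127/200 = 63.5%, Program A 12/16 = 75.0% → Program A
Overall: the job-training program 173/335 = 51.6%, Program A 184/423 = 43.5% → the job-training program
Program A wins each risk group but the job-training program wins overall — the comparison reverses. Program A's participants skew toward high-risk, which has a lower base rate.

Yes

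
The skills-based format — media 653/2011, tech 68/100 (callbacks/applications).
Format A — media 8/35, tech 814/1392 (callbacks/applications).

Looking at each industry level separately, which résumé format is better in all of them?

Media: the skills-based format 653/2011 = 32.5%, Format A 8/35 = 22.9% → the skills-based format
Tech: the skills-based format 68/100 = 68.0%, Format A 814/1392 = 58.5% → the skills-based format
The skills-based format has the higher rate in both groups.

the skills-based format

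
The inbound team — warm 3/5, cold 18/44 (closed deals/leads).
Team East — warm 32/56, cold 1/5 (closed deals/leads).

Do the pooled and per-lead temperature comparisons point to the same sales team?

Warm: the inbound team 3/5 = 60.0%, Team East 32/56 = 57.1% → the inbound team
Cold: the inbound team 18/44 = 40.9%, Team East 1/5 = 20.0% → the inbound team
Overall: the inbound team 21/49 = 42.9%, Team East 33/61 = 54.1% → Team East
The inbound team wins each lead group but Team East wins overall — the comparison reverses. The inbound team's leads skew toward cold, which has a lower base rate.

No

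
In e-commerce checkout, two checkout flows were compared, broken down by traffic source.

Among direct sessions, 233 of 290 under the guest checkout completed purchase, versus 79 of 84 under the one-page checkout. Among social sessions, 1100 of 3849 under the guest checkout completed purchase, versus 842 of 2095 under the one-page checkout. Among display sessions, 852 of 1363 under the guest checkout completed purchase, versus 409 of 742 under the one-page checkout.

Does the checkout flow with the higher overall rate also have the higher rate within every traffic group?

Direct: the guest checkout 233/290 = 80.3%, the one-page checkout 79/84 = 94.0% → the one-page checkout
Social: the guest checkout 1100/3849 = 28.6%, the one-page checkout 842/2095 = 40.2% → the one-page checkout
Display: the guest checkout 852/1363 = 62.5%, the one-page checkout 409/742 = 55.1% → the guest checkout
Overall: the guest checkout 2185/5502 = 39.7%, the one-page checkout 1330/2921 = 45.5% → the one-page checkout
Neither sweeps: the guest checkout wins 1 of 3 groups, the one-page checkout wins 2. The one-page checkout wins overall but not every group — no Simpson reversal.

No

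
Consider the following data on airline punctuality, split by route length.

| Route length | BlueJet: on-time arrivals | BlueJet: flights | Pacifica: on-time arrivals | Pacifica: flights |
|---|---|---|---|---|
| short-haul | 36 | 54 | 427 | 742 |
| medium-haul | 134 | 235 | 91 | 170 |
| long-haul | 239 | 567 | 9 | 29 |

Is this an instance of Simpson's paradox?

Short-haul: BlueJet 36/54 = 66.7%, Pacifica 427/742 = 57.5% → BlueJet
Medium-haul: BlueJet 134/235 = 57.0%, Pacifica 91/170 = 53.5% → BlueJet
Long-haul: BlueJet 239/567 = 42.2%, Pacifica 9/29 = 31.0% → BlueJet
Overall: BlueJet 409/856 = 47.8%, Pacifica 527/941 = 56.0% → Pacifica
BlueJet wins each route group but Pacifica wins overall — the comparison reverses. BlueJet's flights skew toward long-haul, which has a lower base rate.

Yes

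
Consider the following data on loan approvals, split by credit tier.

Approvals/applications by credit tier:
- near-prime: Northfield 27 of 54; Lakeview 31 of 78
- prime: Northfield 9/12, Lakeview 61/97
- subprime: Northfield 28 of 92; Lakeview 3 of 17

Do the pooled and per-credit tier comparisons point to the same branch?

Near-prime: Northfield 27/54 = 50.0%, Lakeview 31/78 = 39.7% → Northfield
Prime: Northfield 9/12 = 75.0%, Lakeview 61/97 = 62.9% → Northfield
Subprime: Northfield 28/92 = 30.4%, Lakeview 3/17 = 17.6% → Northfield
Overall: Northfield 64/158 = 40.5%, Lakeview 95/192 = 49.5% → Lakeview
Northfield wins each credit group but Lakeview wins overall — the comparison reverses. Northfield's applications skew toward subprime, which has a lower base rate.

No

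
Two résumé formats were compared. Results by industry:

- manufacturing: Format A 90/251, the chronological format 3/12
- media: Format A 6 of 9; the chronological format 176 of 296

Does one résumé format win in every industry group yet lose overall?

Yes

Manufacturing: Format A 90/251 = 35.9%, the chronological format 3/12 = 25.0% → Format A
Media: Format A 6/9 = 66.7%, the chronological format 176/296 = 59.5% → Format A
Overall: Format A 96/260 = 36.9%, the chronological format 179/308 = 58.1% → the chronological format
Format A wins each industry group but the chronological format wins overall — the comparison reverses. Format A's applications skew toward manufacturing, which has a lower base rate.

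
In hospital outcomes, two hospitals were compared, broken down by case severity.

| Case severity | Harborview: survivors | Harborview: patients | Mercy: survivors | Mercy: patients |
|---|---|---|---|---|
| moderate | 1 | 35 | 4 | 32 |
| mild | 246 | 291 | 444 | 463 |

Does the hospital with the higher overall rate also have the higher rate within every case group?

Moderate: Harborview 1/35 = 2.9%, Mercy 4/32 = 12.5% → Mercy
Mild: Harborview 246/291 = 84.5%, Mercy 444/463 = 95.9% → Mercy
Overall: Harborview 247/326 = 75.8%, Mercy 448/495 = 90.5% → Mercy
Mercy wins overall and in every case group — no reversal.

Yes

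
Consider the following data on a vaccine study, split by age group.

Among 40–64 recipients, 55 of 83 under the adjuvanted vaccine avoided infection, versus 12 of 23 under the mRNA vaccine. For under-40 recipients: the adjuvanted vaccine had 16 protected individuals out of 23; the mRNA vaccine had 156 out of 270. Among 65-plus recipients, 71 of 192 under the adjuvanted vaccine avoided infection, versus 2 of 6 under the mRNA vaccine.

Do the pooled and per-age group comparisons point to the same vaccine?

No

40–64: the adjuvanted vaccine 55/83 = 66.3%, the mRNA vaccine 12/23 = 52.2% → the adjuvanted vaccine
Under-40: the adjuvanted vaccine 16/23 = 69.6%, the mRNA vaccine 156/270 = 57.8% → the adjuvanted vaccine
65-plus: the adjuvanted vaccine 71/192 = 37.0%, the mRNA vaccine 2/6 = 33.3% → the adjuvanted vaccine
Overall: the adjuvanted vaccine 142/298 = 47.7%, the mRNA vaccine 170/299 = 56.9% → the mRNA vaccine
The adjuvanted vaccine wins each age group but the mRNA vaccine wins overall — the comparison reverses. The adjuvanted vaccine's recipients skew toward 65-plus, which has a lower base rate.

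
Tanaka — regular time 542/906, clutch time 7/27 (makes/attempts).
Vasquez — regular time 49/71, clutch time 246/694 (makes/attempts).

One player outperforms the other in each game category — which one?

Vasquez

Regular time: Tanaka 542/906 = 59.8%, Vasquez 49/71 = 69.0% → Vasquez
Clutch time: Tanaka 7/27 = 25.9%, Vasquez 246/694 = 35.4% → Vasquez
Vasquez has the higher rate in both groups.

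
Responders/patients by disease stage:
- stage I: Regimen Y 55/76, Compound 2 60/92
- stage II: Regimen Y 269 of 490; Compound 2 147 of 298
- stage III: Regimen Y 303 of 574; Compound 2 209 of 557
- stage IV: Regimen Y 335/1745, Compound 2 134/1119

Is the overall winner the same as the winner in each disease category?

Yes

Stage I: Regimen Y 55/76 = 72.4%, Compound 2 60/92 = 65.2% → Regimen Y
Stage II: Regimen Y 269/490 = 54.9%, Compound 2 147/298 = 49.3% → Regimen Y
Stage III: Regimen Y 303/574 = 52.8%, Compound 2 209/557 = 37.5% → Regimen Y
Stage IV: Regimen Y 335/1745 = 19.2%, Compound 2 134/1119 = 12.0% → Regimen Y
Overall: Regimen Y 962/2885 = 33.3%, Compound 2 550/2066 = 26.6% → Regimen Y
Regimen Y wins overall and in every disease group — no reversal.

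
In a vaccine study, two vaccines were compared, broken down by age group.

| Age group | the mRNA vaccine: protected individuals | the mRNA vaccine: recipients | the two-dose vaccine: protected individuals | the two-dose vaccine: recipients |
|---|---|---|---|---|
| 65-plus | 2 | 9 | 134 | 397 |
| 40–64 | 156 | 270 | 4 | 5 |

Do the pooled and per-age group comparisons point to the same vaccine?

65-plus: the mRNA vaccine 2/9 = 22.2%, the two-dose vaccine 134/397 = 33.8% → the two-dose vaccine
40–64: the mRNA vaccine 156/270 = 57.8%, the two-dose vaccine 4/5 = 80.0% → the two-dose vaccine
Overall: the mRNA vaccine 158/279 = 56.6%, the two-dose vaccine 138/402 = 34.3% → the mRNA vaccine
The two-dose vaccine wins each age group but the mRNA vaccine wins overall — the comparison reverses. The two-dose vaccine's recipients skew toward 65-plus, which has a lower base rate.

No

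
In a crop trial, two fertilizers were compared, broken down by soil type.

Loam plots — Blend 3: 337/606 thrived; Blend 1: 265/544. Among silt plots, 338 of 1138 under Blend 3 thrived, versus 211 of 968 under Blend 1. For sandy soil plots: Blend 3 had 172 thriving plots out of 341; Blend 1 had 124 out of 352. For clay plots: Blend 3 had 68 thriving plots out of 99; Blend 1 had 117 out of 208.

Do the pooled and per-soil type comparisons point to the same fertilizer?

Loam: Blend 3 337/606 = 55.6%, Blend 1 265/544 = 48.7% → Blend 3
Silt: Blend 3 338/1138 = 29.7%, Blend 1 211/968 = 21.8% → Blend 3
Sandy soil: Blend 3 172/341 = 50.4%, Blend 1 124/352 = 35.2% → Blend 3
Clay: Blend 3 68/99 = 68.7%, Blend 1 117/208 = 56.2% → Blend 3
Overall: Blend 3 915/2184 = 41.9%, Blend 1 717/2072 = 34.6% → Blend 3
Blend 3 wins overall and in every soil group — no reversal.

Yes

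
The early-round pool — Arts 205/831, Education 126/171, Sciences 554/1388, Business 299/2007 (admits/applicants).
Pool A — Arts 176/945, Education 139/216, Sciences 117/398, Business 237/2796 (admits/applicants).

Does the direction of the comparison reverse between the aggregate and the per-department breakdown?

Arts: the early-round pool 205/831 = 24.7%, Pool A 176/945 = 18.6% → the early-round pool
Education: the early-round pool 126/171 = 73.7%, Pool A 139/216 = 64.4% → the early-round pool
Sciences: the early-round pool 554/1388 = 39.9%, Pool A 117/398 = 29.4% → the early-round pool
Business: the early-round pool 299/2007 = 14.9%, Pool A 237/2796 = 8.5% → the early-round pool
Overall: the early-round pool 1184/4397 = 26.9%, Pool A 669/4355 = 15.4% → the early-round pool
The early-round pool wins overall and in every department group — no reversal.

No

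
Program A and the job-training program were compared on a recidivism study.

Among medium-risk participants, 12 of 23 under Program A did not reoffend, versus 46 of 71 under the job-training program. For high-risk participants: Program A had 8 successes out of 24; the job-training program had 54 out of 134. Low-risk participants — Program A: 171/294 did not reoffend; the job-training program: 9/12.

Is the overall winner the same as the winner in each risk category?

Medium-risk: Program A 12/23 = 52.2%, the job-training program 46/71 = 64.8% → the job-training program
High-risk: Program A 8/24 = 33.3%, the job-training program 54/134 = 40.3% → the job-training program
Low-risk: Program A 171/294 = 58.2%, the job-training program 9/12 = 75.0% → the job-training program
Overall: Program A 191/341 = 56.0%, the job-training program 109/217 = 50.2% → Program A
The job-training program wins each risk group but Program A wins overall — the comparison reverses. The job-training program's participants skew toward high-risk, which has a lower base rate.

No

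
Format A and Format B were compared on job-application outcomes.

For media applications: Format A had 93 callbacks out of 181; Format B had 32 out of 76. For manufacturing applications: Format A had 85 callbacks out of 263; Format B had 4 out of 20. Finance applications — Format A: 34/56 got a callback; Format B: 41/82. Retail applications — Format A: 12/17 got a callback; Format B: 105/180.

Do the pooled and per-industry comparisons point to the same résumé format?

Media: Format A 93/181 = 51.4%, Format B 32/76 = 42.1% → Format A
Manufacturing: Format A 85/263 = 32.3%, Format B 4/20 = 20.0% → Format A
Finance: Format A 34/56 = 60.7%, Format B 41/82 = 50.0% → Format A
Retail: Format A 12/17 = 70.6%, Format B 105/180 = 58.3% → Format A
Overall: Format A 224/517 = 43.3%, Format B 182/358 = 50.8% → Format B
Format A wins each industry group but Format B wins overall — the comparison reverses. Format A's applications skew toward manufacturing, which has a lower base rate.

No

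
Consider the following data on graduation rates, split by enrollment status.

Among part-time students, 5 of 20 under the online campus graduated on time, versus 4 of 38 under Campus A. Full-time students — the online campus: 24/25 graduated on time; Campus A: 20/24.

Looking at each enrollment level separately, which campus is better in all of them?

Part-time: the online campus 5/20 = 25.0%, Campus A 4/38 = 10.5% → the online campus
Full-time: the online campus 24/25 = 96.0%, Campus A 20/24 = 83.3% → the online campus
The online campus has the higher rate in both groups.

the online campus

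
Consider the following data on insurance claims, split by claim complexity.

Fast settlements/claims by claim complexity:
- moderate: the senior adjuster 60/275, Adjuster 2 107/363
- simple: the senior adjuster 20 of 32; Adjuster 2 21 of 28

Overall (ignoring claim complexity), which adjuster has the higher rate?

Moderate: the senior adjuster 60/275 = 21.8%, Adjuster 2 107/363 = 29.5% → Adjuster 2
Simple: the senior adjuster 20/32 = 62.5%, Adjuster 2 21/28 = 75.0% → Adjuster 2
Overall: the senior adjuster 80/307 = 26.1%, Adjuster 2 128/391 = 32.7% → Adjuster 2

Adjuster 2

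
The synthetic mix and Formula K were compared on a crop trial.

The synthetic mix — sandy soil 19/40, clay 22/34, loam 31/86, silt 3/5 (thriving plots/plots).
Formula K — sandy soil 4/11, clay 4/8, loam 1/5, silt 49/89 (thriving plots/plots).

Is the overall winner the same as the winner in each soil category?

No

Sandy soil: the synthetic mix 19/40 = 47.5%, Formula K 4/11 = 36.4% → the synthetic mix
Clay: the synthetic mix 22/34 = 64.7%, Formula K 4/8 = 50.0% → the synthetic mix
Loam: the synthetic mix 31/86 = 36.0%, Formula K 1/5 = 20.0% → the synthetic mix
Silt: the synthetic mix 3/5 = 60.0%, Formula K 49/89 = 55.1% → the synthetic mix
Overall: the synthetic mix 75/165 = 45.5%, Formula K 58/113 = 51.3% → Formula K
The synthetic mix wins each soil group but Formula K wins overall — the comparison reverses. The synthetic mix's plots skew toward loam, which has a lower base rate.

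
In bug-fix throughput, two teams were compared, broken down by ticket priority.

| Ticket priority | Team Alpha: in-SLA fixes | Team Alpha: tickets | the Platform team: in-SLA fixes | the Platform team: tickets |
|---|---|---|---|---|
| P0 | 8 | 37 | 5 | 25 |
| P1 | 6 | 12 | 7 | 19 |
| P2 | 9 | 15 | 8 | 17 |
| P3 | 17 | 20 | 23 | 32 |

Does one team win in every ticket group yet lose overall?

No

P0: Team Alpha 8/37 = 21.6%, the Platform team 5/25 = 20.0% → Team Alpha
P1: Team Alpha 6/12 = 50.0%, the Platform team 7/19 = 36.8% → Team Alpha
P2: Team Alpha 9/15 = 60.0%, the Platform team 8/17 = 47.1% → Team Alpha
P3: Team Alpha 17/20 = 85.0%, the Platform team 23/32 = 71.9% → Team Alpha
Overall: Team Alpha 40/84 = 47.6%, the Platform team 43/93 = 46.2% → Team Alpha
Team Alpha wins overall and in every ticket group — no reversal.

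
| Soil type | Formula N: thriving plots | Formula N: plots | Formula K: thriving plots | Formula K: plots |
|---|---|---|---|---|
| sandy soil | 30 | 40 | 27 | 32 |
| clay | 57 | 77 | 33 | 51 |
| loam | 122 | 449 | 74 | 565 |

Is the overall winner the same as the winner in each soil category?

No

Sandy soil: Formula N 30/40 = 75.0%, Formula K 27/32 = 84.4% → Formula K
Clay: Formula N 57/77 = 74.0%, Formula K 33/51 = 64.7% → Formula N
Loam: Formula N 122/449 = 27.2%, Formula K 74/565 = 13.1% → Formula N
Overall: Formula N 209/566 = 36.9%, Formula K 134/648 = 20.7% → Formula N
Neither sweeps: Formula N wins 2 of 3 groups, Formula K wins 1. Formula N wins overall but not every group — no Simpson reversal.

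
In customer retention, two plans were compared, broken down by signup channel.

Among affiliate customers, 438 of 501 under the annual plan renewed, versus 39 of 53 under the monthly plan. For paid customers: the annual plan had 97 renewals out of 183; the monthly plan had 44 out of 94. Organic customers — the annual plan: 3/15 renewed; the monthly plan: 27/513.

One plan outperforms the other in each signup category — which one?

the annual plan

Affiliate: the annual plan 438/501 = 87.4%, the monthly plan 39/53 = 73.6% → the annual plan
Paid: the annual plan 97/183 = 53.0%, the monthly plan 44/94 = 46.8% → the annual plan
Organic: the annual plan 3/15 = 20.0%, the monthly plan 27/513 = 5.3% → the annual plan
The annual plan has the higher rate in all 3 groups.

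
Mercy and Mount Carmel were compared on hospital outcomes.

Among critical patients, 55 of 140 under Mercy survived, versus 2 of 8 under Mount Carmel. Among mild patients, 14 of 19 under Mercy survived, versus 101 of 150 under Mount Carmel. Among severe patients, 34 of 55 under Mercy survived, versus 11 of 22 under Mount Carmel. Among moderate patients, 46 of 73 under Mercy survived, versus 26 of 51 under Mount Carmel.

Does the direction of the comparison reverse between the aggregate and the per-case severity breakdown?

Critical: Mercy 55/140 = 39.3%, Mount Carmel 2/8 = 25.0% → Mercy
Mild: Mercy 14/19 = 73.7%, Mount Carmel 101/150 = 67.3% → Mercy
Severe: Mercy 34/55 = 61.8%, Mount Carmel 11/22 = 50.0% → Mercy
Moderate: Mercy 46/73 = 63.0%, Mount Carmel 26/51 = 51.0% → Mercy
Overall: Mercy 149/287 = 51.9%, Mount Carmel 140/231 = 60.6% → Mount Carmel
Mercy wins each case group but Mount Carmel wins overall — the comparison reverses. Mercy's patients skew toward critical, which has a lower base rate.

Yes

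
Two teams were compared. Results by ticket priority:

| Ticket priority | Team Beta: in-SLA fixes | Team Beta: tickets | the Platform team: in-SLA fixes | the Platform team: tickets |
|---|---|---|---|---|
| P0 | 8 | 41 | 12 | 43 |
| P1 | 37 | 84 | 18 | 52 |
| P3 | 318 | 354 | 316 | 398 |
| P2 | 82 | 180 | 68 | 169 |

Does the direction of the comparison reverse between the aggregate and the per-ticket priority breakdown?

No

P0: Team Beta 8/41 = 19.5%, the Platform team 12/43 = 27.9% → the Platform team
P1: Team Beta 37/84 = 44.0%, the Platform team 18/52 = 34.6% → Team Beta
P3: Team Beta 318/354 = 89.8%, the Platform team 316/398 = 79.4% → Team Beta
P2: Team Beta 82/180 = 45.6%, the Platform team 68/169 = 40.2% → Team Beta
Overall: Team Beta 445/659 = 67.5%, the Platform team 414/662 = 62.5% → Team Beta
Neither sweeps: Team Beta wins 3 of 4 groups, the Platform team wins 1. Team Beta wins overall but not every group — no Simpson reversal.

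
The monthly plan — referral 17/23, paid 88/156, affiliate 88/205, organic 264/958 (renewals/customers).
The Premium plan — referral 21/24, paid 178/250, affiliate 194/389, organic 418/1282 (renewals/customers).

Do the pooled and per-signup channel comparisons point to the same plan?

Referral: the monthly plan 17/23 = 73.9%, the Premium plan 21/24 = 87.5% → the Premium plan
Paid: the monthly plan 88/156 = 56.4%, the Premium plan 178/250 = 71.2% → the Premium plan
Affiliate: the monthly plan 88/205 = 42.9%, the Premium plan 194/389 = 49.9% → the Premium plan
Organic: the monthly plan 264/958 = 27.6%, the Premium plan 418/1282 = 32.6% → the Premium plan
Overall: the monthly plan 457/1342 = 34.1%, the Premium plan 811/1945 = 41.7% → the Premium plan
The Premium plan wins overall and in every signup group — no reversal.

Yes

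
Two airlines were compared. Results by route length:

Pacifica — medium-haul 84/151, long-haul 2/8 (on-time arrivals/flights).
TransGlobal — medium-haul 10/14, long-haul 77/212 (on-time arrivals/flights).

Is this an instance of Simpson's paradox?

Medium-haul: Pacifica 84/151 = 55.6%, TransGlobal 10/14 = 71.4% → TransGlobal
Long-haul: Pacifica 2/8 = 25.0%, TransGlobal 77/212 = 36.3% → TransGlobal
Overall: Pacifica 86/159 = 54.1%, TransGlobal 87/226 = 38.5% → Pacifica
TransGlobal wins each route group but Pacifica wins overall — the comparison reverses. TransGlobal's flights skew toward long-haul, which has a lower base rate.

Yes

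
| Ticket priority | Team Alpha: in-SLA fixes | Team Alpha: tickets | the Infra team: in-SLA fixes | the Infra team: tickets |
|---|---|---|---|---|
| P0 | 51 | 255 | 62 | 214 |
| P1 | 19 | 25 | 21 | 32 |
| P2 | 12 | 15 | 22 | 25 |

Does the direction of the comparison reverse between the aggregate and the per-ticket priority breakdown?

P0: Team Alpha 51/255 = 20.0%, the Infra team 62/214 = 29.0% → the Infra team
P1: Team Alpha 19/25 = 76.0%, the Infra team 21/32 = 65.6% → Team Alpha
P2: Team Alpha 12/15 = 80.0%, the Infra team 22/25 = 88.0% → the Infra team
Overall: Team Alpha 82/295 = 27.8%, the Infra team 105/271 = 38.7% → the Infra team
Neither sweeps: Team Alpha wins 1 of 3 groups, the Infra team wins 2. The Infra team wins overall but not every group — no Simpson reversal.

No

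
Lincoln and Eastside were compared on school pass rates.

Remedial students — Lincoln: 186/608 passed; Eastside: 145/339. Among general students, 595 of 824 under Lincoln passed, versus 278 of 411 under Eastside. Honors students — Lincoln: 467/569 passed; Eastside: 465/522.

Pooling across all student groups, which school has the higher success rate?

Remedial: Lincoln 186/608 = 30.6%, Eastside 145/339 = 42.8% → Eastside
General: Lincoln 595/824 = 72.2%, Eastside 278/411 = 67.6% → Lincoln
Honors: Lincoln 467/569 = 82.1%, Eastside 465/522 = 89.1% → Eastside
Overall: Lincoln 1248/2001 = 62.4%, Eastside 888/1272 = 69.8% → Eastside
(Neither sweeps every student group, but Eastside has the higher pooled rate.)

Eastside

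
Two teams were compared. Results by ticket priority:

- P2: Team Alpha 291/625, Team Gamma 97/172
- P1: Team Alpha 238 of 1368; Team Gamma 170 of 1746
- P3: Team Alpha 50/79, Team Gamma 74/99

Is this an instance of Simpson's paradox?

No

P2: Team Alpha 291/625 = 46.6%, Team Gamma 97/172 = 56.4% → Team Gamma
P1: Team Alpha 238/1368 = 17.4%, Team Gamma 170/1746 = 9.7% → Team Alpha
P3: Team Alpha 50/79 = 63.3%, Team Gamma 74/99 = 74.7% → Team Gamma
Overall: Team Alpha 579/2072 = 27.9%, Team Gamma 341/2017 = 16.9% → Team Alpha
Neither sweeps: Team Alpha wins 1 of 3 groups, Team Gamma wins 2. Team Alpha wins overall but not every group — no Simpson reversal.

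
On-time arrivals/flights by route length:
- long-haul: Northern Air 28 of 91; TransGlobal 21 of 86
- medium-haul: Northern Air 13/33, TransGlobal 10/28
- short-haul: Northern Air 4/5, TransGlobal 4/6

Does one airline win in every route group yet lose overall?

No

Long-haul: Northern Air 28/91 = 30.8%, TransGlobal 21/86 = 24.4% → Northern Air
Medium-haul: Northern Air 13/33 = 39.4%, TransGlobal 10/28 = 35.7% → Northern Air
Short-haul: Northern Air 4/5 = 80.0%, TransGlobal 4/6 = 66.7% → Northern Air
Overall: Northern Air 45/129 = 34.9%, TransGlobal 35/120 = 29.2% → Northern Air
Northern Air wins overall and in every route group — no reversal.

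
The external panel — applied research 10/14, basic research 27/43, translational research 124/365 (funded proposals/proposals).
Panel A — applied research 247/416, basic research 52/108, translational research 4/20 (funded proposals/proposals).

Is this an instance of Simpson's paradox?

Yes

Applied research: the external panel 10/14 = 71.4%, Panel A 247/416 = 59.4% → the external panel
Basic research: the external panel 27/43 = 62.8%, Panel A 52/108 = 48.1% → the external panel
Translational research: the external panel 124/365 = 34.0%, Panel A 4/20 = 20.0% → the external panel
Overall: the external panel 161/422 = 38.2%, Panel A 303/544 = 55.7% → Panel A
The external panel wins each proposal group but Panel A wins overall — the comparison reverses. The external panel's proposals skew toward translational research, which has a lower base rate.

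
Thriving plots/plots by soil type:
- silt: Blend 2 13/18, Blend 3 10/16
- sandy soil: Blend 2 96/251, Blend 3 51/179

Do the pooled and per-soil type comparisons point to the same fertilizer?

Silt: Blend 2 13/18 = 72.2%, Blend 3 10/16 = 62.5% → Blend 2
Sandy soil: Blend 2 96/251 = 38.2%, Blend 3 51/179 = 28.5% → Blend 2
Overall: Blend 2 109/269 = 40.5%, Blend 3 61/195 = 31.3% → Blend 2
Blend 2 wins overall and in every soil group — no reversal.

Yes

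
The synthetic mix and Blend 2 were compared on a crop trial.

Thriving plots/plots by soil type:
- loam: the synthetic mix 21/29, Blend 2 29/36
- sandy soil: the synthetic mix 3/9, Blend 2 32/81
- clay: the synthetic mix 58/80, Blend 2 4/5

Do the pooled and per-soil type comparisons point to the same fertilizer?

Loam: the synthetic mix 21/29 = 72.4%, Blend 2 29/36 = 80.6% → Blend 2
Sandy soil: the synthetic mix 3/9 = 33.3%, Blend 2 32/81 = 39.5% → Blend 2
Clay: the synthetic mix 58/80 = 72.5%, Blend 2 4/5 = 80.0% → Blend 2
Overall: the synthetic mix 82/118 = 69.5%, Blend 2 65/122 = 53.3% → the synthetic mix
Blend 2 wins each soil group but the synthetic mix wins overall — the comparison reverses. Blend 2's plots skew toward sandy soil, which has a lower base rate.

No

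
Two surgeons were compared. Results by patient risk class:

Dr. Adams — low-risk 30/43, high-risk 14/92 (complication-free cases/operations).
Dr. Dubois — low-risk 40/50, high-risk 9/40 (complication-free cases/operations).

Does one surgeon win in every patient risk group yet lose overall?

Low-risk: Dr. Adams 30/43 = 69.8%, Dr. Dubois 40/50 = 80.0% → Dr. Dubois
High-risk: Dr. Adams 14/92 = 15.2%, Dr. Dubois 9/40 = 22.5% → Dr. Dubois
Overall: Dr. Adams 44/135 = 32.6%, Dr. Dubois 49/90 = 54.4% → Dr. Dubois
Dr. Dubois wins overall and in every patient risk group — no reversal.

No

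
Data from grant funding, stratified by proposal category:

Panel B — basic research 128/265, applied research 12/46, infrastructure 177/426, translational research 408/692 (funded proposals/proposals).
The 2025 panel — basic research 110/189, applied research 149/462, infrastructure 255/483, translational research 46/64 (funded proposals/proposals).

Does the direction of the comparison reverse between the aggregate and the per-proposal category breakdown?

Yes

Basic research: Panel B 128/265 = 48.3%, the 2025 panel 110/189 = 58.2% → the 2025 panel
Applied research: Panel B 12/46 = 26.1%, the 2025 panel 149/462 = 32.3% → the 2025 panel
Infrastructure: Panel B 177/426 = 41.5%, the 2025 panel 255/483 = 52.8% → the 2025 panel
Translational research: Panel B 408/692 = 59.0%, the 2025 panel 46/64 = 71.9% → the 2025 panel
Overall: Panel B 725/1429 = 50.7%, the 2025 panel 560/1198 = 46.7% → Panel B
The 2025 panel wins each proposal group but Panel B wins overall — the comparison reverses. The 2025 panel's proposals skew toward applied research, which has a lower base rate.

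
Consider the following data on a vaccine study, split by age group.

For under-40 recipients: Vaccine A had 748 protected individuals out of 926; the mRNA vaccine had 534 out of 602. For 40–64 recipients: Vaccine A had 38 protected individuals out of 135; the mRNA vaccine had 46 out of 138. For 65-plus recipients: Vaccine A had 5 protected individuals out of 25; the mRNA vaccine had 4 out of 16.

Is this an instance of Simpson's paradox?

No

Under-40: Vaccine A 748/926 = 80.8%, the mRNA vaccine 534/602 = 88.7% → the mRNA vaccine
40–64: Vaccine A 38/135 = 28.1%, the mRNA vaccine 46/138 = 33.3% → the mRNA vaccine
65-plus: Vaccine A 5/25 = 20.0%, the mRNA vaccine 4/16 = 25.0% → the mRNA vaccine
Overall: Vaccine A 791/1086 = 72.8%, the mRNA vaccine 584/756 = 77.2% → the mRNA vaccine
The mRNA vaccine wins overall and in every age group — no reversal.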